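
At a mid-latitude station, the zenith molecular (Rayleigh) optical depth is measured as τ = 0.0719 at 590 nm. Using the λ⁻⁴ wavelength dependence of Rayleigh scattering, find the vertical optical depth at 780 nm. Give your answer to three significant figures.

0.0235

τ(780 nm) = τ(590 nm) × (590/780)⁴ = 0.0719 × (0.7564)⁴ = 0.0719 × 0.3274 = 0.0235.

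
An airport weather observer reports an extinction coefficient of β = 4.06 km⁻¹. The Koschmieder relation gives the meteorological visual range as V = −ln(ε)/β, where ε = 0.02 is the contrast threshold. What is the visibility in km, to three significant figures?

0.964 km

V = −ln(0.02) / 4.06 = 3.912 / 4.06 = 0.9636 km.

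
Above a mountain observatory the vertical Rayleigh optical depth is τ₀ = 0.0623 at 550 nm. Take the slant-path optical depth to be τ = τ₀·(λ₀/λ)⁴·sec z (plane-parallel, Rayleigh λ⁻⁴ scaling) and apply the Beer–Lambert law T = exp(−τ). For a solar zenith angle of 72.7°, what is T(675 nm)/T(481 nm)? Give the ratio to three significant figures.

1.30

Airmass: sec 72.7° = 3.3628.
τ(675 nm) = 0.0623 × (550/675)⁴ × 3.3628 = 0.0623 × 0.4408 × 3.3628 = 0.0923.
τ(481 nm) = 0.0623 × (550/481)⁴ × 3.3628 = 0.0623 × 1.7095 × 3.3628 = 0.3581.
T(675)/T(481) = exp(τ_B − τ_A) = exp(0.2658) = 1.3045.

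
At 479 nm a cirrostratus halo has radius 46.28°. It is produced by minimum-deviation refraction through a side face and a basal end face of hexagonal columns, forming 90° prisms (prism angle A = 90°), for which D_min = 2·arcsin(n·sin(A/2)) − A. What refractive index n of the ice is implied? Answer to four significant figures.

Rearranging: n = sin((D_min + A)/2) / sin(A/2).
(D_min + A)/2 = (46.28° + 90°)/2 = 68.140°.
n = sin 68.140° / sin 45° = 0.9281 / 0.7071 = 1.3125.

1.313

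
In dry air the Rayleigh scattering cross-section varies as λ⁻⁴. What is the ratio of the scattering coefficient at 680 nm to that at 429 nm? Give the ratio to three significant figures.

Rayleigh scattering ∝ λ⁻⁴, so the ratio of coefficients is the inverse fourth power of the wavelength ratio.
σ(680)/σ(429) = (429/680)⁴ = (0.6309)⁴ = 0.1584.

0.158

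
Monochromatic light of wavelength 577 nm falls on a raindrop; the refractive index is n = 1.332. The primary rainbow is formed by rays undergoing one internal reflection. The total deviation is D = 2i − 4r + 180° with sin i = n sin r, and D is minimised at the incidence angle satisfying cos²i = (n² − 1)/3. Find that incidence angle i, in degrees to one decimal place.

59.5°

cos²i = (1.332² − 1)/3 = (1.77422 − 1)/3 = 0.25807.
cos i = 0.50801, so i = 59.469°.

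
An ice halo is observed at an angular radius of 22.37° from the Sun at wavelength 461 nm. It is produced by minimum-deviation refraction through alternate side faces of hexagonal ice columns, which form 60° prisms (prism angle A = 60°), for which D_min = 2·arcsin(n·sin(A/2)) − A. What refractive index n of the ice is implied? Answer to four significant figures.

Rearranging: n = sin((D_min + A)/2) / sin(A/2).
(D_min + A)/2 = (22.37° + 60°)/2 = 41.185°.
n = sin 41.185° / sin 30° = 0.6585 / 0.5000 = 1.3170.

1.317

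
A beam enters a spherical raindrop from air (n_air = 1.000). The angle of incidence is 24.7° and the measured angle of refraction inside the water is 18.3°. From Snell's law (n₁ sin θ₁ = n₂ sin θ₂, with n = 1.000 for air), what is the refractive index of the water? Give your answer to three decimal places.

n = sin θ_i / sin θ_r = sin 24.7° / sin 18.3° = 0.4179 / 0.3140 = 1.3308.

1.331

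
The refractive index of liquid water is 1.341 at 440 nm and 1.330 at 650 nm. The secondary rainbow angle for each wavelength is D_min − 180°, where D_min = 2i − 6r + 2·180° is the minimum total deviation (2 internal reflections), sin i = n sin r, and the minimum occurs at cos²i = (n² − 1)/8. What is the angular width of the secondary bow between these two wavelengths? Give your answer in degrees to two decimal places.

At 440 nm (n = 1.341): cos²i = 0.09979 → i = 71.586°, r = 45.034°, D_min = 232.966°, rainbow angle = 52.966°.
At 650 nm (n = 1.330): cos²i = 0.09611 → i = 71.940°, r = 45.630°, D_min = 230.101°, rainbow angle = 50.101°.
Angular width = |52.966° − 50.101°| = 2.865°.

2.86°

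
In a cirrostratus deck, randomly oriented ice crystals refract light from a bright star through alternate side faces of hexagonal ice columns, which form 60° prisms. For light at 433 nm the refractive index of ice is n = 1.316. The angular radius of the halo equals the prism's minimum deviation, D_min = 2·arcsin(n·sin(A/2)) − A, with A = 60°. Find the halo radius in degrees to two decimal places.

22.30°

n·sin(A/2) = 1.316 × sin 30° = 1.316 × 0.5000 = 0.6580.
D_min = 2·arcsin(0.6580) − 60° = 2 × 41.148° − 60° = 22.295°.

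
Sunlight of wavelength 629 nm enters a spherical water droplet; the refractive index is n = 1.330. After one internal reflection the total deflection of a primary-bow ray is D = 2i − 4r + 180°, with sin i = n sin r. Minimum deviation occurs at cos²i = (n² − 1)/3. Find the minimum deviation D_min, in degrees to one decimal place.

137.5°

cos²i = (1.76890 − 1)/3 = 0.25630; i = arccos(0.50626) = 59.585°.
sin r = sin 59.585°/1.330 = 0.64841; r = 40.422°.
D_min = 2·59.585° − 4·40.422° + 180° = 137.484°.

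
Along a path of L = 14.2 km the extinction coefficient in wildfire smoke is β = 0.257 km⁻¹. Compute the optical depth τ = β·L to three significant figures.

3.65

τ = β·L = 0.257 × 14.2 = 3.6494.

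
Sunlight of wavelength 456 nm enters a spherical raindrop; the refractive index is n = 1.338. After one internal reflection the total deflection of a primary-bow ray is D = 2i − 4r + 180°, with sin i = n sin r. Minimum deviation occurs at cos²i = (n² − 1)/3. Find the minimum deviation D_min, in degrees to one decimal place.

cos²i = (1.79024 − 1)/3 = 0.26341; i = arccos(0.51324) = 59.120°.
sin r = sin 59.120°/1.338 = 0.64144; r = 39.899°.
D_min = 2·59.120° − 4·39.899° + 180° = 138.643°.

138.6°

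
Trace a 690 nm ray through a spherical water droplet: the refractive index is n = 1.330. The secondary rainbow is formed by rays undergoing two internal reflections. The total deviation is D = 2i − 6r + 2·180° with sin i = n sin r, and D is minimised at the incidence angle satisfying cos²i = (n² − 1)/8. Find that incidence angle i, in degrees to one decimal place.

cos²i = (1.330² − 1)/8 = (1.76890 − 1)/8 = 0.09611.
cos i = 0.31002, so i = 71.940°.

71.9°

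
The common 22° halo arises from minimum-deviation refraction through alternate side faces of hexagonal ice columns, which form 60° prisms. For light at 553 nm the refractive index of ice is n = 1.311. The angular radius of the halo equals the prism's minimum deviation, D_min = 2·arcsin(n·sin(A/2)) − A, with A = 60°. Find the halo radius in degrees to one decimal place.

n·sin(A/2) = 1.311 × sin 30° = 1.311 × 0.5000 = 0.6555.
D_min = 2·arcsin(0.6555) − 60° = 2 × 40.958° − 60° = 21.915°.

21.9°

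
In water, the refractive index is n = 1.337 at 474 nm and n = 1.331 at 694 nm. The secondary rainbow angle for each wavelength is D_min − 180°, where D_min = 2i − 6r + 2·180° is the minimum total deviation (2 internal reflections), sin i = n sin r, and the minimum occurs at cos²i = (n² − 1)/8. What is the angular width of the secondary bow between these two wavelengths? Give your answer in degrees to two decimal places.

At 474 nm (n = 1.337): cos²i = 0.09845 → i = 71.714°, r = 45.249°, D_min = 231.934°, rainbow angle = 51.934°.
At 694 nm (n = 1.331): cos²i = 0.09645 → i = 71.907°, r = 45.575°, D_min = 230.365°, rainbow angle = 50.365°.
Angular width = |51.934° − 50.365°| = 1.569°.

1.57°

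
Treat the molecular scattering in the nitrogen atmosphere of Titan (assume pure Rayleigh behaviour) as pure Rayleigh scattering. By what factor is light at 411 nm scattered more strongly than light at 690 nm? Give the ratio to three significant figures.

7.94

Rayleigh scattering ∝ λ⁻⁴, so the ratio of coefficients is the inverse fourth power of the wavelength ratio.
σ(411)/σ(690) = (690/411)⁴ = (1.6788)⁴ = 7.944.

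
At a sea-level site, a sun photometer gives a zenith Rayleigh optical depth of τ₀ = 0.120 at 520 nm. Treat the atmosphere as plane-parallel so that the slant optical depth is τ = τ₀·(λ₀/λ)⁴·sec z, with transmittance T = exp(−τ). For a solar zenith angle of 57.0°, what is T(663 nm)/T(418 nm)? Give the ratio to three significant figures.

Airmass: sec 57.0° = 1.8361.
τ(663 nm) = 0.120 × (520/663)⁴ × 1.8361 = 0.120 × 0.3784 × 1.8361 = 0.0834.
τ(418 nm) = 0.120 × (520/418)⁴ × 1.8361 = 0.120 × 2.3950 × 1.8361 = 0.5277.
T(663)/T(418) = exp(τ_B − τ_A) = exp(0.4443) = 1.5594.

1.56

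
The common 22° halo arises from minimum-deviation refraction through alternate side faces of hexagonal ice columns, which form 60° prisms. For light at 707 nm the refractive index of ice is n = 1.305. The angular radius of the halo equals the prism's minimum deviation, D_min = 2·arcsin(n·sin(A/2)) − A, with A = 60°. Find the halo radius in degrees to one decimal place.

21.5°

n·sin(A/2) = 1.305 × sin 30° = 1.305 × 0.5000 = 0.6525.
D_min = 2·arcsin(0.6525) − 60° = 2 × 40.730° − 60° = 21.461°.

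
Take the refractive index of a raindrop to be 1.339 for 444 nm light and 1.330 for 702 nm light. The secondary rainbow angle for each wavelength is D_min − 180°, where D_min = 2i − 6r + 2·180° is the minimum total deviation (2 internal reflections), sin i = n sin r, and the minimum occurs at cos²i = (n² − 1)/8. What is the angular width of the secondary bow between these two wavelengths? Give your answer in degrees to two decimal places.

2.35°

At 444 nm (n = 1.339): cos²i = 0.09912 → i = 71.650°, r = 45.141°, D_min = 232.451°, rainbow angle = 52.451°.
At 702 nm (n = 1.330): cos²i = 0.09611 → i = 71.940°, r = 45.630°, D_min = 230.101°, rainbow angle = 50.101°.
Angular width = |52.451° − 50.101°| = 2.350°.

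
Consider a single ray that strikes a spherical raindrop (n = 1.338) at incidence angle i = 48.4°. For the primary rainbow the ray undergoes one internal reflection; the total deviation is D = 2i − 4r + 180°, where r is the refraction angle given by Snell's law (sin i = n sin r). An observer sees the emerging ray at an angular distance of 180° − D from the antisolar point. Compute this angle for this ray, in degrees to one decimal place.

39.1°

sin r = sin 48.4° / 1.338 = 0.7478/1.338 = 0.5589; r = 33.98°.
D = 2·48.4° − 4·33.98° + 180° = 96.80° − 135.92° + 180° = 140.88°.
Angle from antisolar point = 180° − D = 39.12°.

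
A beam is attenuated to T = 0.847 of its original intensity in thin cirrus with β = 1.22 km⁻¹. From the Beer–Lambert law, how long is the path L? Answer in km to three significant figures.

Beer–Lambert: T = exp(−βL) ⇒ L = −ln(T)/β = −ln(0.847)/1.22 = 0.1661/1.22 = 0.1361 km.

0.136 km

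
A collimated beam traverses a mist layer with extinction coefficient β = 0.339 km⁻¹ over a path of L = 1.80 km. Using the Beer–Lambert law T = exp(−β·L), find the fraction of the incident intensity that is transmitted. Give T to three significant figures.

0.543

τ = β·L = 0.339 × 1.80 = 0.6102.
T = exp(−0.6102) = 0.5432.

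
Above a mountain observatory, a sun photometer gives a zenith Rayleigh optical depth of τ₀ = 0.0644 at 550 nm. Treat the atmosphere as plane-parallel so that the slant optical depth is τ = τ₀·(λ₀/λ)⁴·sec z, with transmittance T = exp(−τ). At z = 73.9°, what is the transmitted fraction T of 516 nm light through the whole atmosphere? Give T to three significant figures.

sec 73.9° = 3.6060.
τ = 0.0644 × (550/516)⁴ × 3.6060 = 0.0644 × 1.2908 × 3.6060 = 0.2998.
T = exp(−0.2998) = 0.7410.

0.741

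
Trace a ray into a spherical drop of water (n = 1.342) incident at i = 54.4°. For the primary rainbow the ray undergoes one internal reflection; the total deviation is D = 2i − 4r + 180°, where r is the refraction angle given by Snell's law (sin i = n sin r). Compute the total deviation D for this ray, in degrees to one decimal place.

139.6°

sin r = sin 54.4° / 1.342 = 0.8131/1.342 = 0.6059; r = 37.29°.
D = 2·54.4° − 4·37.29° + 180° = 108.80° − 149.17° + 180° = 139.63°.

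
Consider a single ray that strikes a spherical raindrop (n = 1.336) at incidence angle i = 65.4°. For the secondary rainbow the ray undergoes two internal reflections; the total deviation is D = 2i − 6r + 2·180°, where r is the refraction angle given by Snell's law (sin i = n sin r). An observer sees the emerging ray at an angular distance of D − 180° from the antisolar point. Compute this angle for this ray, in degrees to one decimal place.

sin r = sin 65.4° / 1.336 = 0.9092/1.336 = 0.6806; r = 42.89°.
D = 2·65.4° − 6·42.89° + 2·180° = 130.80° − 257.33° + 360° = 233.47°.
Angle from antisolar point = D − 180° = 53.47°.

53.5°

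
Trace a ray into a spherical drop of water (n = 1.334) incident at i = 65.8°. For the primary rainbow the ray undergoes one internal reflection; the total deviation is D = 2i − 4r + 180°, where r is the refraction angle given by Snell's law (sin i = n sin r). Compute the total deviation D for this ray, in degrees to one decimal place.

sin r = sin 65.8° / 1.334 = 0.9121/1.334 = 0.6837; r = 43.14°.
D = 2·65.8° − 4·43.14° + 180° = 131.60° − 172.55° + 180° = 139.05°.

139.1°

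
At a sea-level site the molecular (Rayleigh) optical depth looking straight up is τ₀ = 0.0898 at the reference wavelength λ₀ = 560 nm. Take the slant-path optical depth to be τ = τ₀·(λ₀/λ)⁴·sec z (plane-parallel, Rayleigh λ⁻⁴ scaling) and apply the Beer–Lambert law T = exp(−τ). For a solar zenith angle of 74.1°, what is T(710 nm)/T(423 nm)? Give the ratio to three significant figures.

2.41

Airmass: sec 74.1° = 3.6502.
τ(710 nm) = 0.0898 × (560/710)⁴ × 3.6502 = 0.0898 × 0.3870 × 3.6502 = 0.1269.
τ(423 nm) = 0.0898 × (560/423)⁴ × 3.6502 = 0.0898 × 3.0718 × 3.6502 = 1.0069.
T(710)/T(423) = exp(τ_B − τ_A) = exp(0.8800) = 2.4110.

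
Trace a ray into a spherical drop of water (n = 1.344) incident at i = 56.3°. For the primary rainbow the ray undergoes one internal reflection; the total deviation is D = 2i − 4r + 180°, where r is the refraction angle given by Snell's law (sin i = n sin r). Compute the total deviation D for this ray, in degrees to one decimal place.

sin r = sin 56.3° / 1.344 = 0.8320/1.344 = 0.6190; r = 38.24°.
D = 2·56.3° − 4·38.24° + 180° = 112.60° − 152.98° + 180° = 139.62°.

139.6°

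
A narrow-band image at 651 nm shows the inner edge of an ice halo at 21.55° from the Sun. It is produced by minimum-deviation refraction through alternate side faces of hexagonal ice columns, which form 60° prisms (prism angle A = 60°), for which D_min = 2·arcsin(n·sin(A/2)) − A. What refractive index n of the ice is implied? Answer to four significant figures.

Rearranging: n = sin((D_min + A)/2) / sin(A/2).
(D_min + A)/2 = (21.55° + 60°)/2 = 40.775°.
n = sin 40.775° / sin 30° = 0.6531 / 0.5000 = 1.3062.

1.306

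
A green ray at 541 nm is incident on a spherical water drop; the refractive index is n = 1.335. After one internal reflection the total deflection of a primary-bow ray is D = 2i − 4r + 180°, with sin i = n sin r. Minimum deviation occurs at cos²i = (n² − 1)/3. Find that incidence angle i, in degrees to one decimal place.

cos²i = (1.335² − 1)/3 = (1.78222 − 1)/3 = 0.26074.
cos i = 0.51063, so i = 59.294°.

59.3°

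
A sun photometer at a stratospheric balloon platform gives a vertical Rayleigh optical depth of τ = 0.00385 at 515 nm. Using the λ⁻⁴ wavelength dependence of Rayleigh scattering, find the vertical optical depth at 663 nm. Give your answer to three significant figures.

τ(663 nm) = τ(515 nm) × (515/663)⁴ = 0.00385 × (0.7768)⁴ = 0.00385 × 0.3641 = 0.0014.

0.00140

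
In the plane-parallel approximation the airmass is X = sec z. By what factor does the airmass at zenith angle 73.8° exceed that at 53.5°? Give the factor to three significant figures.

2.13

X(73.8°)/X(53.5°) = sec 73.8° / sec 53.5° = cos 53.5° / cos 73.8° = 0.5948/0.2790 = 2.1320.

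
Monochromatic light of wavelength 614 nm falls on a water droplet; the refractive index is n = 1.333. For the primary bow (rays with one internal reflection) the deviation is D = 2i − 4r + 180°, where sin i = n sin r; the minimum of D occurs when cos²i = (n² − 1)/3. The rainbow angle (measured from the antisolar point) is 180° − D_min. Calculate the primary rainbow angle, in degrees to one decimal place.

cos²i = (1.77689 − 1)/3 = 0.25896; i = arccos(0.50888) = 59.410°.
sin r = sin 59.410°/1.333 = 0.64579; r = 40.225°.
D_min = 2·59.410° − 4·40.225° + 180° = 137.922°.
Rainbow angle = 180° − D_min = 42.078°.

42.1°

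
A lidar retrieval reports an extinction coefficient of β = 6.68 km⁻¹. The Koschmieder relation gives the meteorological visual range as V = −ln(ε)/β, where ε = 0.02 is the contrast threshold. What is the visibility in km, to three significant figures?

V = −ln(0.02) / 6.68 = 3.912 / 6.68 = 0.5856 km.

0.586 km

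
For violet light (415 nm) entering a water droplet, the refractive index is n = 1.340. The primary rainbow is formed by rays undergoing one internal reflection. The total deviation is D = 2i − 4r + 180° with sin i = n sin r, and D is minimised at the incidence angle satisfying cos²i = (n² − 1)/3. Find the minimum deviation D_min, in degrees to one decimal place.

138.9°

cos²i = (1.79560 − 1)/3 = 0.26520; i = arccos(0.51498) = 59.004°.
sin r = sin 59.004°/1.340 = 0.63971; r = 39.770°.
D_min = 2·59.004° − 4·39.770° + 180° = 138.929°.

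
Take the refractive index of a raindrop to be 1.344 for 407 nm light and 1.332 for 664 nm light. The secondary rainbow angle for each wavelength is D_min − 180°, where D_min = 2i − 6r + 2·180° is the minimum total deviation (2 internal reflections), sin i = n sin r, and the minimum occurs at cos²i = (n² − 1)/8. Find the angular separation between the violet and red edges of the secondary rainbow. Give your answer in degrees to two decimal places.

3.10°

At 407 nm (n = 1.344): cos²i = 0.10079 → i = 71.490°, r = 44.874°, D_min = 233.733°, rainbow angle = 53.733°.
At 664 nm (n = 1.332): cos²i = 0.09678 → i = 71.875°, r = 45.520°, D_min = 230.628°, rainbow angle = 50.628°.
Angular width = |53.733° − 50.628°| = 3.104°.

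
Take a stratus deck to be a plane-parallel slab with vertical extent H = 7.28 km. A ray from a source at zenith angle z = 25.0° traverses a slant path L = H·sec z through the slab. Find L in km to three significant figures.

8.03 km

sec z = 1/cos 25.0° = 1.1034.
L = 7.28 × 1.1034 = 8.033 km.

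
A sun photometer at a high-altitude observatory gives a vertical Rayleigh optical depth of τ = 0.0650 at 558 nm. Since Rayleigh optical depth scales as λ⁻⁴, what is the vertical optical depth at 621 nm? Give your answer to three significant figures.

0.0424

τ(621 nm) = τ(558 nm) × (558/621)⁴ = 0.0650 × (0.8986)⁴ = 0.0650 × 0.6519 = 0.0424.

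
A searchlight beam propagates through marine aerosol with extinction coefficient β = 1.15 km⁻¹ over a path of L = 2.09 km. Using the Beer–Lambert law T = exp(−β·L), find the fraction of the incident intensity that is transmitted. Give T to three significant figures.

0.0904

τ = β·L = 1.15 × 2.09 = 2.4035.
T = exp(−2.4035) = 0.0904.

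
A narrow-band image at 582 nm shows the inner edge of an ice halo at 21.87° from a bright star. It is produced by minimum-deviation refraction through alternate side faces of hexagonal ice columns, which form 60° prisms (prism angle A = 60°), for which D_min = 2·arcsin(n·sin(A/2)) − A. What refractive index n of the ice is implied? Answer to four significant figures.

Rearranging: n = sin((D_min + A)/2) / sin(A/2).
(D_min + A)/2 = (21.87° + 60°)/2 = 40.935°.
n = sin 40.935° / sin 30° = 0.6552 / 0.5000 = 1.3104.

1.310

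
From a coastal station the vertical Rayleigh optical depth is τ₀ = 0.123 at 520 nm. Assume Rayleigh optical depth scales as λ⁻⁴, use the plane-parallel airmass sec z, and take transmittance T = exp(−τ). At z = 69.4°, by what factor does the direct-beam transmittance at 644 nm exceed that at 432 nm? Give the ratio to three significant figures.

Airmass: sec 69.4° = 2.8422.
τ(644 nm) = 0.123 × (520/644)⁴ × 2.8422 = 0.123 × 0.4251 × 2.8422 = 0.1486.
τ(432 nm) = 0.123 × (520/432)⁴ × 2.8422 = 0.123 × 2.0993 × 2.8422 = 0.7339.
T(644)/T(432) = exp(τ_B − τ_A) = exp(0.5853) = 1.7955.

1.80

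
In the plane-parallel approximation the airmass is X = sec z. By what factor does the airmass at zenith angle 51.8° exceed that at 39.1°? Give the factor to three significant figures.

X(51.8°)/X(39.1°) = sec 51.8° / sec 39.1° = cos 39.1° / cos 51.8° = 0.7760/0.6184 = 1.2549.

1.25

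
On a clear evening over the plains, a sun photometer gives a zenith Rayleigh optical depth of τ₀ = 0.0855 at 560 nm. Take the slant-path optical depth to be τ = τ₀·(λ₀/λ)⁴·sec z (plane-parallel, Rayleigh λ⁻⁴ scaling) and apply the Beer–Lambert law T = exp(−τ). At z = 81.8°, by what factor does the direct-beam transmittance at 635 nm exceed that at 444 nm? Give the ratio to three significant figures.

3.17

Airmass: sec 81.8° = 7.0112.
τ(635 nm) = 0.0855 × (560/635)⁴ × 7.0112 = 0.0855 × 0.6049 × 7.0112 = 0.3626.
τ(444 nm) = 0.0855 × (560/444)⁴ × 7.0112 = 0.0855 × 2.5306 × 7.0112 = 1.5170.
T(635)/T(444) = exp(τ_B − τ_A) = exp(1.1544) = 3.1721.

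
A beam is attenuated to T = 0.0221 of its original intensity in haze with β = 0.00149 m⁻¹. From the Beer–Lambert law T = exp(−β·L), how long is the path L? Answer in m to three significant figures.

2560 m

Beer–Lambert: T = exp(−βL) ⇒ L = −ln(T)/β = −ln(0.0221)/0.00149 = 3.8122/0.00149 = 2559 m.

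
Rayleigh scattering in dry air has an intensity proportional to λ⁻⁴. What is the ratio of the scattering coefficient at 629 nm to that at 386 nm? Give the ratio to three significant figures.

0.142

Rayleigh scattering ∝ λ⁻⁴, so the ratio of coefficients is the inverse fourth power of the wavelength ratio.
σ(629)/σ(386) = (386/629)⁴ = (0.6137)⁴ = 0.1418.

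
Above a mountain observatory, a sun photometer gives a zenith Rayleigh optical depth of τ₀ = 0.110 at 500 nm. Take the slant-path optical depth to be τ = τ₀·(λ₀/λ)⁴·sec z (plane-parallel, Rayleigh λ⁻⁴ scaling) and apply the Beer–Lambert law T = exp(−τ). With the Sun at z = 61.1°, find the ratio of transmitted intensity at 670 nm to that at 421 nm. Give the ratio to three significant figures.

1.47

Airmass: sec 61.1° = 2.0692.
τ(670 nm) = 0.110 × (500/670)⁴ × 2.0692 = 0.110 × 0.3102 × 2.0692 = 0.0706.
τ(421 nm) = 0.110 × (500/421)⁴ × 2.0692 = 0.110 × 1.9895 × 2.0692 = 0.4528.
T(670)/T(421) = exp(τ_B − τ_A) = exp(0.3822) = 1.4656.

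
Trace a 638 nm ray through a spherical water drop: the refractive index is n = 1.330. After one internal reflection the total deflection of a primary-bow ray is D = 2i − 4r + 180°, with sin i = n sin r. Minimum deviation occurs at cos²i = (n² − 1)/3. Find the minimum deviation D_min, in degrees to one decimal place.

cos²i = (1.76890 − 1)/3 = 0.25630; i = arccos(0.50626) = 59.585°.
sin r = sin 59.585°/1.330 = 0.64841; r = 40.422°.
D_min = 2·59.585° − 4·40.422° + 180° = 137.484°.

137.5°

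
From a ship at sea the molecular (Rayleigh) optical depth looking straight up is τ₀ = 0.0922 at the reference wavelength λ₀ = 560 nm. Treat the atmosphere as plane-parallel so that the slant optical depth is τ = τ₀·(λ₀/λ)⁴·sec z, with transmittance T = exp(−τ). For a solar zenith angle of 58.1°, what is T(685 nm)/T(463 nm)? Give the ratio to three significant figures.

1.34

Airmass: sec 58.1° = 1.8924.
τ(685 nm) = 0.0922 × (560/685)⁴ × 1.8924 = 0.0922 × 0.4467 × 1.8924 = 0.0779.
τ(463 nm) = 0.0922 × (560/463)⁴ × 1.8924 = 0.0922 × 2.1401 × 1.8924 = 0.3734.
T(685)/T(463) = exp(τ_B − τ_A) = exp(0.2955) = 1.3437.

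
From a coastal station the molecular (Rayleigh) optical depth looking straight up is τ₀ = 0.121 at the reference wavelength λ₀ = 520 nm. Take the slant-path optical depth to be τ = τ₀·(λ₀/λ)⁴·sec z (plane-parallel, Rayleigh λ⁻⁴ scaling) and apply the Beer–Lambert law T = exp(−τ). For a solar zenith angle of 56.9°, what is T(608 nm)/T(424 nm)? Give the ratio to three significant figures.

Airmass: sec 56.9° = 1.8312.
τ(608 nm) = 0.121 × (520/608)⁴ × 1.8312 = 0.121 × 0.5351 × 1.8312 = 0.1186.
τ(424 nm) = 0.121 × (520/424)⁴ × 1.8312 = 0.121 × 2.2623 × 1.8312 = 0.5013.
T(608)/T(424) = exp(τ_B − τ_A) = exp(0.3827) = 1.4662.

1.47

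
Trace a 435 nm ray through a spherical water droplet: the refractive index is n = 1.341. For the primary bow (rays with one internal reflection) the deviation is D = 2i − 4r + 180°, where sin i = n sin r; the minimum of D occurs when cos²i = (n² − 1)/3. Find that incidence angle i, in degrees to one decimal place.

cos²i = (1.341² − 1)/3 = (1.79828 − 1)/3 = 0.26609.
cos i = 0.51584, so i = 58.946°.

58.9°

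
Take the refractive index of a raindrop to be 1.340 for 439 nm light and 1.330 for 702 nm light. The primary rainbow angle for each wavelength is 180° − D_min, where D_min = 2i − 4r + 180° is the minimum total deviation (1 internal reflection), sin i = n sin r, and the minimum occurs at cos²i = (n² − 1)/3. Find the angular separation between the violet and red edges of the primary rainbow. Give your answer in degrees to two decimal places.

1.45°

At 439 nm (n = 1.340): cos²i = 0.26520 → i = 59.004°, r = 39.770°, D_min = 138.929°, rainbow angle = 41.071°.
At 702 nm (n = 1.330): cos²i = 0.25630 → i = 59.585°, r = 40.422°, D_min = 137.484°, rainbow angle = 42.516°.
Angular width = |41.071° − 42.516°| = 1.445°.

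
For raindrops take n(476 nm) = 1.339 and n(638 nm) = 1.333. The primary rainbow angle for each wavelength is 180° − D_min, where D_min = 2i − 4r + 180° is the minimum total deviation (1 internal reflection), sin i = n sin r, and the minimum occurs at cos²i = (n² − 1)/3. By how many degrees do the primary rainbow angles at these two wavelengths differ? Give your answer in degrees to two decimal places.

At 476 nm (n = 1.339): cos²i = 0.26431 → i = 59.062°, r = 39.834°, D_min = 138.786°, rainbow angle = 41.214°.
At 638 nm (n = 1.333): cos²i = 0.25896 → i = 59.410°, r = 40.225°, D_min = 137.922°, rainbow angle = 42.078°.
Angular width = |41.214° − 42.078°| = 0.865°.

0.86°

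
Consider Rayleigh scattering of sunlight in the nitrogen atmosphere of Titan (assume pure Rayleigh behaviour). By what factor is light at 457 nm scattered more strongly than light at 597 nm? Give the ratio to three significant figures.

2.91

Rayleigh scattering ∝ λ⁻⁴, so the ratio of coefficients is the inverse fourth power of the wavelength ratio.
σ(457)/σ(597) = (597/457)⁴ = (1.3063)⁴ = 2.912.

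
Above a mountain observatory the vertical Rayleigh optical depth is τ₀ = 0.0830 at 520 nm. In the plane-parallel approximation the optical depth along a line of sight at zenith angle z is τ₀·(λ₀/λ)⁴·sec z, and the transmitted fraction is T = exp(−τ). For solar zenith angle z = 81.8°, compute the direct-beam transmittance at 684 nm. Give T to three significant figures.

0.823

sec 81.8° = 7.0112.
τ = 0.0830 × (520/684)⁴ × 7.0112 = 0.0830 × 0.3340 × 7.0112 = 0.1944.
T = exp(−0.1944) = 0.8233.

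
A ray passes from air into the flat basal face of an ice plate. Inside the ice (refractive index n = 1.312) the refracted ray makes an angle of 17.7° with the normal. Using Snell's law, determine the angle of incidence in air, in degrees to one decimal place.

Snell: sin θ_i = n · sin θ_r = 1.312 × sin 17.7° = 1.312 × 0.3040 = 0.3989.
θ_i = arcsin(0.3989) = 23.51°.

23.5°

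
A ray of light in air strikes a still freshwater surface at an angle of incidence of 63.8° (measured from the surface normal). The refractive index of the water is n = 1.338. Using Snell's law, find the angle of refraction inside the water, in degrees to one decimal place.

Snell: sin θ_r = sin θ_i / n = sin 63.8° / 1.338 = 0.8973 / 1.338 = 0.6706.
θ_r = arcsin(0.6706) = 42.11°.

42.1°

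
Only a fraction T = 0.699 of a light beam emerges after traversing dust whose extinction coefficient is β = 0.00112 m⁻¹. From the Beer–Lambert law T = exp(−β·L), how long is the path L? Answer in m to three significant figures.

320 m

Beer–Lambert: T = exp(−βL) ⇒ L = −ln(T)/β = −ln(0.699)/0.00112 = 0.3581/0.00112 = 319.7 m.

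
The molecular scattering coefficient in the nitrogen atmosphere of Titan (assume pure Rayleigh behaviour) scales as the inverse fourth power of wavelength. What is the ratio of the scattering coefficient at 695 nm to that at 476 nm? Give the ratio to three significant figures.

0.220

Rayleigh scattering ∝ λ⁻⁴, so the ratio of coefficients is the inverse fourth power of the wavelength ratio.
σ(695)/σ(476) = (476/695)⁴ = (0.6849)⁴ = 0.22.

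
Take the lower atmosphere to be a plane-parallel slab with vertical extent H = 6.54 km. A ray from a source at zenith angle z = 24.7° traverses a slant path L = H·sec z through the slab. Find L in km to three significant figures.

sec z = 1/cos 24.7° = 1.1007.
L = 6.54 × 1.1007 = 7.199 km.

7.20 km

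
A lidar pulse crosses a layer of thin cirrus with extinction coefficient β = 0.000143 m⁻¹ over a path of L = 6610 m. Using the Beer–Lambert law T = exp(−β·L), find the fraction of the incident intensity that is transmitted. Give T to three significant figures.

τ = β·L = 0.000143 × 6610 = 0.9452.
T = exp(−0.9452) = 0.3886.

0.389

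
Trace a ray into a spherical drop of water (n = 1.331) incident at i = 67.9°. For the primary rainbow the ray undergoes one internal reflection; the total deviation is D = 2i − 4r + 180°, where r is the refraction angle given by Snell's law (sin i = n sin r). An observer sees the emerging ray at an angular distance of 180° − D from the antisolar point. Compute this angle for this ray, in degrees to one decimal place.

sin r = sin 67.9° / 1.331 = 0.9265/1.331 = 0.6961; r = 44.12°.
D = 2·67.9° − 4·44.12° + 180° = 135.80° − 176.46° + 180° = 139.34°.
Angle from antisolar point = 180° − D = 40.66°.

40.7°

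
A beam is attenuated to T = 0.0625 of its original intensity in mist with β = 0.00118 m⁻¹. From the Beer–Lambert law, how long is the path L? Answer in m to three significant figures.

Beer–Lambert: T = exp(−βL) ⇒ L = −ln(T)/β = −ln(0.0625)/0.00118 = 2.7726/0.00118 = 2350 m.

2350 m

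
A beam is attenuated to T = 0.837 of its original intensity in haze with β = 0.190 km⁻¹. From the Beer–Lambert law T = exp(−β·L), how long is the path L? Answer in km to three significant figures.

0.936 km

Beer–Lambert: T = exp(−βL) ⇒ L = −ln(T)/β = −ln(0.837)/0.190 = 0.1779/0.190 = 0.9365 km.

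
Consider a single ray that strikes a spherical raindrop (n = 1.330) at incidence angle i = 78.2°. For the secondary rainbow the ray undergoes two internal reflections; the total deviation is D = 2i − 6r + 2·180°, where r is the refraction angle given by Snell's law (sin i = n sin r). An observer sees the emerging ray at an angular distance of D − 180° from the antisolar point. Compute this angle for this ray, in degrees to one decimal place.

sin r = sin 78.2° / 1.330 = 0.9789/1.330 = 0.7360; r = 47.39°.
D = 2·78.2° − 6·47.39° + 2·180° = 156.40° − 284.35° + 360° = 232.05°.
Angle from antisolar point = D − 180° = 52.05°.

52.1°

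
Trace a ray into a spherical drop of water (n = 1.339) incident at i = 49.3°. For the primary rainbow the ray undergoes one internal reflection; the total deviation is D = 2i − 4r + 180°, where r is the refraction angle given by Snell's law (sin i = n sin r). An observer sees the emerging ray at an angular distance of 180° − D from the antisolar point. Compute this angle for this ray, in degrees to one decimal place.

39.3°

sin r = sin 49.3° / 1.339 = 0.7581/1.339 = 0.5662; r = 34.49°.
D = 2·49.3° − 4·34.49° + 180° = 98.60° − 137.94° + 180° = 140.66°.
Angle from antisolar point = 180° − D = 39.34°.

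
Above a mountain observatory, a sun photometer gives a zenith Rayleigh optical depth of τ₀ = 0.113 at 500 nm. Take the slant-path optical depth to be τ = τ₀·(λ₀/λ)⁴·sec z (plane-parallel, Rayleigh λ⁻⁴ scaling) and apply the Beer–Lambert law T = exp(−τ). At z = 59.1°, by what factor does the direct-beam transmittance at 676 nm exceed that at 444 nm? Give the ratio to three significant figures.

Airmass: sec 59.1° = 1.9473.
τ(676 nm) = 0.113 × (500/676)⁴ × 1.9473 = 0.113 × 0.2993 × 1.9473 = 0.0659.
τ(444 nm) = 0.113 × (500/444)⁴ × 1.9473 = 0.113 × 1.6082 × 1.9473 = 0.3539.
T(676)/T(444) = exp(τ_B − τ_A) = exp(0.2880) = 1.3338.

1.33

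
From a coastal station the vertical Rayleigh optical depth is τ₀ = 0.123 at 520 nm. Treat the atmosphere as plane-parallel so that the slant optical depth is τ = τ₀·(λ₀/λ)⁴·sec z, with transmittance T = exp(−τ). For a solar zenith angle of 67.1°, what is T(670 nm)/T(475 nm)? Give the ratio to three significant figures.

1.40

Airmass: sec 67.1° = 2.5699.
τ(670 nm) = 0.123 × (520/670)⁴ × 2.5699 = 0.123 × 0.3628 × 2.5699 = 0.1147.
τ(475 nm) = 0.123 × (520/475)⁴ × 2.5699 = 0.123 × 1.4363 × 2.5699 = 0.4540.
T(670)/T(475) = exp(τ_B − τ_A) = exp(0.3393) = 1.4040.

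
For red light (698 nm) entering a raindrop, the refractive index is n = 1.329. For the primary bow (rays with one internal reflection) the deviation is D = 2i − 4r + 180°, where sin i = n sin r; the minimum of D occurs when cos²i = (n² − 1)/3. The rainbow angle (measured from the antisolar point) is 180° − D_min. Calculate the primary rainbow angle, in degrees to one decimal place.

cos²i = (1.76624 − 1)/3 = 0.25541; i = arccos(0.50538) = 59.643°.
sin r = sin 59.643°/1.329 = 0.64928; r = 40.487°.
D_min = 2·59.643° − 4·40.487° + 180° = 137.337°.
Rainbow angle = 180° − D_min = 42.663°.

42.7°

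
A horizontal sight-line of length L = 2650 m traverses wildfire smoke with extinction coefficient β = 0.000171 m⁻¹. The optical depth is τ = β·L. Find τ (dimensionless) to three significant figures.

0.453

τ = β·L = 0.000171 × 2650 = 0.4531.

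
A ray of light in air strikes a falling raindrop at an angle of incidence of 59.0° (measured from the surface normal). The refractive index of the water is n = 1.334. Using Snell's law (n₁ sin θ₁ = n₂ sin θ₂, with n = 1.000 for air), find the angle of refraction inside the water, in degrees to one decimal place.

40.0°

Snell: sin θ_r = sin θ_i / n = sin 59.0° / 1.334 = 0.8572 / 1.334 = 0.6426.
θ_r = arcsin(0.6426) = 39.98°.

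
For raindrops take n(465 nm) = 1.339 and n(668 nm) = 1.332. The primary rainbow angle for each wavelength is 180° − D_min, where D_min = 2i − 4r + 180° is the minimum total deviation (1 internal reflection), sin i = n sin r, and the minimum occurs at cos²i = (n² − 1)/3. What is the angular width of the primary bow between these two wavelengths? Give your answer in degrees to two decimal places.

1.01°

At 465 nm (n = 1.339): cos²i = 0.26431 → i = 59.062°, r = 39.834°, D_min = 138.786°, rainbow angle = 41.214°.
At 668 nm (n = 1.332): cos²i = 0.25807 → i = 59.469°, r = 40.290°, D_min = 137.776°, rainbow angle = 42.224°.
Angular width = |41.214° − 42.224°| = 1.010°.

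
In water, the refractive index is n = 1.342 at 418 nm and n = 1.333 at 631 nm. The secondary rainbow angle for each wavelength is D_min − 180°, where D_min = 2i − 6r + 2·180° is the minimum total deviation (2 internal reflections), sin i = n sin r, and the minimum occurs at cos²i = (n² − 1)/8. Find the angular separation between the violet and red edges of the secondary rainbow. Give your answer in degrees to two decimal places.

2.33°

At 418 nm (n = 1.342): cos²i = 0.10012 → i = 71.554°, r = 44.981°, D_min = 233.222°, rainbow angle = 53.222°.
At 631 nm (n = 1.333): cos²i = 0.09711 → i = 71.843°, r = 45.466°, D_min = 230.891°, rainbow angle = 50.891°.
Angular width = |53.222° − 50.891°| = 2.331°.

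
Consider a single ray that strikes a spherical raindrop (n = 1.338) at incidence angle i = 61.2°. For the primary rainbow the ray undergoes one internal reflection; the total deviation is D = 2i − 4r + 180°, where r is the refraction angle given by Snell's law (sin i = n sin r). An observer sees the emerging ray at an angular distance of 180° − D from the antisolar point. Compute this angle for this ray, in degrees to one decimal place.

sin r = sin 61.2° / 1.338 = 0.8763/1.338 = 0.6549; r = 40.91°.
D = 2·61.2° − 4·40.91° + 180° = 122.40° − 163.66° + 180° = 138.74°.
Angle from antisolar point = 180° − D = 41.26°.

41.3°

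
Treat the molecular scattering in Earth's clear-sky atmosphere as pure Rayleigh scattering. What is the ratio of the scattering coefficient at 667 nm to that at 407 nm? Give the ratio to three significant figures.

0.139

Rayleigh scattering ∝ λ⁻⁴, so the ratio of coefficients is the inverse fourth power of the wavelength ratio.
σ(667)/σ(407) = (407/667)⁴ = (0.6102)⁴ = 0.1386.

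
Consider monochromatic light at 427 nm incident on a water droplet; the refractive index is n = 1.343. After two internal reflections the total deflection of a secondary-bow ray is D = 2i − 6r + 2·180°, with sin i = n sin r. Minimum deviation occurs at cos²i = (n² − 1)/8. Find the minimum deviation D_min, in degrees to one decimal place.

233.5°

cos²i = (1.80365 − 1)/8 = 0.10046; i = arccos(0.31695) = 71.522°.
sin r = sin 71.522°/1.343 = 0.70621; r = 44.928°.
D_min = 2·71.522° − 6·44.928° + 360° = 233.478°.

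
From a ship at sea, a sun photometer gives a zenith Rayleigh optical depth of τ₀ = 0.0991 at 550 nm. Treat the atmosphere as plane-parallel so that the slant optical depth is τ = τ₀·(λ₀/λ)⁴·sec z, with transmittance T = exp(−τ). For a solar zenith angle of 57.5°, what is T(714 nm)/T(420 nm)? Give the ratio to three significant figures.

1.61

Airmass: sec 57.5° = 1.8612.
τ(714 nm) = 0.0991 × (550/714)⁴ × 1.8612 = 0.0991 × 0.3521 × 1.8612 = 0.0649.
τ(420 nm) = 0.0991 × (550/420)⁴ × 1.8612 = 0.0991 × 2.9407 × 1.8612 = 0.5424.
T(714)/T(420) = exp(τ_B − τ_A) = exp(0.4774) = 1.6120.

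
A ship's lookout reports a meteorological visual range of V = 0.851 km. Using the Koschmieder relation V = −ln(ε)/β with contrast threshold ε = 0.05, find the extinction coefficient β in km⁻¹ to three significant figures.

3.52 km⁻¹

β = −ln(0.05) / V = 2.996 / 0.851 = 3.5202 km⁻¹.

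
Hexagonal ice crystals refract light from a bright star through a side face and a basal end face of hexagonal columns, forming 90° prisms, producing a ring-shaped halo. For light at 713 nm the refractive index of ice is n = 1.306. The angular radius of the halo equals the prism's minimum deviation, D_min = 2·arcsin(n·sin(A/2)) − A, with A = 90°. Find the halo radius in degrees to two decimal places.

n·sin(A/2) = 1.306 × sin 45° = 1.306 × 0.7071 = 0.9235.
D_min = 2·arcsin(0.9235) − 90° = 2 × 67.440° − 90° = 44.881°.

44.88°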